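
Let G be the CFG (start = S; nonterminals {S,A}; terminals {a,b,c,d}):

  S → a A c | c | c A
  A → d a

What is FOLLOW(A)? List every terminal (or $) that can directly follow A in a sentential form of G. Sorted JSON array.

FIRST sets, iterate to fixpoint:
iter 1:
  A via A→d a: +{d}
  S via S→a A c: +{a}
  S via S→c: +{c}
  FIRST[S]={a,c}  FIRST[A]={d}
iter 2: done
  FIRST[S]={a,c}  FIRST[A]={d}

FOLLOW sets:
initialize: $ ∈ FOLLOW(S)
[1]
  S→a A c: FOLLOW(A) ⊇ FIRST(c) = {c}; new: +{c}
  S→c A: FOLLOW(A) ⊇ FOLLOW(S) ⊇ {$}; new: +{$}
  S: {$}  A: {$,c}
[2] — fixpoint
  S: {$}  A: {$,c}

FOLLOW(A) = ["$", "c"]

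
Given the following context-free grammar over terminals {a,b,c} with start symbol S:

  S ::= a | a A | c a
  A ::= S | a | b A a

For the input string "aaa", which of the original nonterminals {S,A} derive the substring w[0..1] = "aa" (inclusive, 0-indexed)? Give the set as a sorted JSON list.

CNF form of G:
  S -> T0 A | T2 T0 | a
  A -> T0 A | T1 X3 | T2 T0 | a
  T0 -> a
  T1 -> b
  T2 -> c
  X3 -> A T0

CYK fill — only the sub-triangle for w[0..1]:
  [0..0]={A,S,T0}  "a"  orig:{A,S}
  [1..1]={A,S,T0}  "a"  orig:{A,S}
  [0..1]={A,S,X3}  "aa"  orig:{A,S}

Original NTs in T[0,1] deriving "aa": ["A", "S"]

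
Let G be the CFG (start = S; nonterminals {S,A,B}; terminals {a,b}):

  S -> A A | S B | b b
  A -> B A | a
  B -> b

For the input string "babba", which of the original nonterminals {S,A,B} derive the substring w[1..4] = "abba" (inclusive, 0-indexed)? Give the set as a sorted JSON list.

Convert to CNF:
  S -> A A | S B | T0 T0
  A -> B A | a
  B -> b
  T0 -> b

CYK table (by increasing span), restricted to cells inside w[1..4]:
  cell(1,1) a: {A}
  cell(2,2) b: {B,T0}  orig:{B}
  cell(3,3) b: {B,T0}  orig:{B}
  cell(4,4) a: {A}
  cell(1,2) ab: ∅
  cell(2,3) bb: {S}
  cell(3,4) ba: {A}
  cell(1,3) abb: ∅
  cell(2,4) bba: {A}
  cell(1,4) abba: {S}

Original NTs in T[1,4] deriving "abba": ["S"]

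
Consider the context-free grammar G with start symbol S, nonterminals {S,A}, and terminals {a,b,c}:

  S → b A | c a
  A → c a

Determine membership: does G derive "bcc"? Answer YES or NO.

CNF form of G:
  S -> T0 T1 | T2 A
  A -> T0 T1
  T0 -> c
  T1 -> a
  T2 -> b

CYK fill:
  cell(0,0) b: {T2}  orig:{}
  cell(1,1) c: {T0}  orig:{}
  cell(2,2) c: {T0}  orig:{}
  cell(0,1) bc: ∅
  cell(1,2) cc: ∅
  cell(0,2) bcc: ∅

S ∉ T[0,2] ⇒ NO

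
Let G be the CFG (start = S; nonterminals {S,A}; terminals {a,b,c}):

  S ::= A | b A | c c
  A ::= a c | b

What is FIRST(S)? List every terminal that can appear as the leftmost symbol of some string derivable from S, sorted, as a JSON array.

Compute FIRST by fixpoint:
iter 1:
  A via A→a c: +{a}
  A via A→b: +{b}
  S via S→A: +{a,b}
  S via S→c c: +{c}
  S: {a,b,c}  A: {a,b}
iter 2: — fixpoint
  S: {a,b,c}  A: {a,b}

FIRST(S) = ["a", "b", "c"]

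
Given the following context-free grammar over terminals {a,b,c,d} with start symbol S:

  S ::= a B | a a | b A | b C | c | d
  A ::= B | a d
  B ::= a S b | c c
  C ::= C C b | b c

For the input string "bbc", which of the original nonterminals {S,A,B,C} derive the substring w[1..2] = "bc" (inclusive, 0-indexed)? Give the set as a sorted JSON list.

Convert to CNF:
  S -> T0 B | T0 T0 | T1 A | T1 C | c | d
  A -> T0 T2 | T0 X4 | T3 T3
  B -> T0 X5 | T3 T3
  C -> C X6 | T1 T3
  T0 -> a
  T1 -> b
  T2 -> d
  T3 -> c
  X4 -> S T1
  X5 -> S T1
  X6 -> C T1

CYK fill, restricted to cells inside w[1..2]:
  [1..1]={T1}  "b"  orig:{}
  [2..2]={S,T3}  "c"  orig:{S}
  [1..2]={C}  "bc"

Original NTs in T[1,2] deriving "bc": ["C"]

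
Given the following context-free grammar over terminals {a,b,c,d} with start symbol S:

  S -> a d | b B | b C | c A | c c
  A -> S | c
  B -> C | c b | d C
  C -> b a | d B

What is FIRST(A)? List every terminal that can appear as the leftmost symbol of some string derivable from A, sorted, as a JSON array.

FIRST sets, iterate to fixpoint:
[1]
  A via A→c: +{c}
  B via B→c b: +{c}
  B via B→d C: +{d}
  C via C→b a: +{b}
  C via C→d B: +{d}
  S via S→a d: +{a}
  S via S→b B: +{b}
  S via S→c A: +{c}
  S: {a,b,c}  A: {c}  B: {c,d}  C: {b,d}
[2]
  A via A→S: +{a,b}
  B via B→C: +{b}
  S: {a,b,c}  A: {a,b,c}  B: {b,c,d}  C: {b,d}
[3] — fixpoint
  S: {a,b,c}  A: {a,b,c}  B: {b,c,d}  C: {b,d}

FIRST(A) = ["a", "b", "c"]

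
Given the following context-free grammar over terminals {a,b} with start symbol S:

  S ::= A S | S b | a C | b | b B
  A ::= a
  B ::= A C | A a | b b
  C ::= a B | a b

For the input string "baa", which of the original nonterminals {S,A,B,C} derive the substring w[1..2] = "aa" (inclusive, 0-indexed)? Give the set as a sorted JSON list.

Convert to CNF:
  S -> A S | S T1 | T0 C | T1 B | b
  A -> a
  B -> A C | A T0 | T1 T1
  C -> T0 B | T0 T1
  T0 -> a
  T1 -> b

CYK table (by increasing span) (cells [i..j] with 1 ≤ i ≤ j ≤ 2 only):
  [1..1]={A,T0}  "a"  orig:{A}
  [2..2]={A,T0}  "a"  orig:{A}
  [1..2]={B}  "aa"

Original NTs in T[1,2] deriving "aa": ["B"]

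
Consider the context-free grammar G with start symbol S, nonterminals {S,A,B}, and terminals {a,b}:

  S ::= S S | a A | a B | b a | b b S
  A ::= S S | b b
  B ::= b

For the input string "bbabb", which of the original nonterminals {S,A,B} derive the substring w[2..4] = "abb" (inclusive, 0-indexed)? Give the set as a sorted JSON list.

Convert to CNF:
  S -> S S | T0 T1 | T0 X2 | T1 A | T1 B
  A -> S S | T0 T0
  B -> b
  T0 -> b
  T1 -> a
  X2 -> T0 S

CYK table (by increasing span) (cells [i..j] with 2 ≤ i ≤ j ≤ 4 only):
  [2..2]={T1}  "a"  orig:{}
  [3..3]={B,T0}  "b"  orig:{B}
  [4..4]={B,T0}  "b"  orig:{B}
  [2..3]={S}  "ab"
  [3..4]={A}  "bb"
  [2..4]={S}  "abb"

Original NTs in T[2,4] deriving "abb": ["S"]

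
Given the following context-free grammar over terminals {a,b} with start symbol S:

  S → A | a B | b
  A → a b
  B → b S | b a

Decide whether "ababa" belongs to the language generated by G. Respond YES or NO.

Convert to CNF:
  S -> T0 B | T0 T1 | b
  A -> T0 T1
  B -> T1 S | T1 T0
  T0 -> a
  T1 -> b

CYK table (by increasing span):
  [0..0]={T0}  "a"  orig:{}
  [1..1]={S,T1}  "b"  orig:{S}
  [2..2]={T0}  "a"  orig:{}
  [3..3]={S,T1}  "b"  orig:{S}
  [4..4]={T0}  "a"  orig:{}
  [0..1]={A,S}  "ab"
  [1..2]={B}  "ba"
  [2..3]={A,S}  "ab"
  [3..4]={B}  "ba"
  [0..2]={S}  "aba"
  [1..3]={B}  "bab"
  [2..4]={S}  "aba"
  [0..3]={S}  "abab"
  [1..4]={B}  "baba"
  [0..4]={S}  "ababa"

S ∈ T[0,4] ⇒ YES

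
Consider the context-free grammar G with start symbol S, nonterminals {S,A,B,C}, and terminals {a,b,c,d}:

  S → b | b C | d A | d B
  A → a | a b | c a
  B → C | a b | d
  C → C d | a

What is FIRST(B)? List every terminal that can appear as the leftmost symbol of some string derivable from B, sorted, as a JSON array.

Compute FIRST by fixpoint:
iter 1:
  A via A→a: +{a}
  A via A→c a: +{c}
  B via B→a b: +{a}
  B via B→d: +{d}
  C via C→a: +{a}
  S via S→b: +{b}
  S via S→d A: +{d}
  S: {b,d}  A: {a,c}  B: {a,d}  C: {a}
iter 2: — fixpoint
  S: {b,d}  A: {a,c}  B: {a,d}  C: {a}

FIRST(B) = ["a", "d"]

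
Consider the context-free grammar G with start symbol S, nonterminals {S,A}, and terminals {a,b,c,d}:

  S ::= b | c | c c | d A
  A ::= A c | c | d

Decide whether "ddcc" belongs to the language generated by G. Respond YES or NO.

Convert to CNF:
  S -> T0 T0 | T1 A | b | c
  A -> A T0 | c | d
  T0 -> c
  T1 -> d

CYK fill:
  cell(0,0) d: {A,T1}  orig:{A}
  cell(1,1) d: {A,T1}  orig:{A}
  cell(2,2) c: {A,S,T0}  orig:{A,S}
  cell(3,3) c: {A,S,T0}  orig:{A,S}
  cell(0,1) dd: {S}
  cell(1,2) dc: {A,S}
  cell(2,3) cc: {A,S}
  cell(0,2) ddc: {S}
  cell(1,3) dcc: {A,S}
  cell(0,3) ddcc: {S}

S ∈ T[0,3] ⇒ YES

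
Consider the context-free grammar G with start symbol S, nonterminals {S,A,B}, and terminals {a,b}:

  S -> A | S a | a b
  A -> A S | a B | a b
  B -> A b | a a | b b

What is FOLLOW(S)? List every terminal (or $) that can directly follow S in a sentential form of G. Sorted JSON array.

Compute FIRST by fixpoint:
iter 1:
  A via A→a B: +{a}
  B via B→A b: +{a}
  B via B→b b: +{b}
  S via S→A: +{a}
  FIRST(S)={a}  FIRST(A)={a}  FIRST(B)={a,b}
iter 2: (no change)
  FIRST(S)={a}  FIRST(A)={a}  FIRST(B)={a,b}

Compute FOLLOW by fixpoint:
FOLLOW(S) := {$}
round 1:
  A→A S: FOLLOW(A) ⊇ FIRST(S) = {a}; new: +{a}
  A→A S: FOLLOW(S) ⊇ FOLLOW(A) ⊇ {a}; new: +{a}
  A→a B: FOLLOW(B) ⊇ FOLLOW(A) ⊇ {a}; new: +{a}
  B→A b: FOLLOW(A) ⊇ FIRST(b) = {b}; new: +{b}
  S→A: FOLLOW(A) ⊇ FOLLOW(S) ⊇ {$,a}; new: +{$}
  FOLLOW(S)={$,a}  FOLLOW(A)={$,a,b}  FOLLOW(B)={a}
round 2:
  A→A S: FOLLOW(S) ⊇ FOLLOW(A) ⊇ {$,a,b}; new: +{b}
  A→a B: FOLLOW(B) ⊇ FOLLOW(A) ⊇ {$,a,b}; new: +{$,b}
  FOLLOW(S)={$,a,b}  FOLLOW(A)={$,a,b}  FOLLOW(B)={$,a,b}
round 3: — fixpoint
  FOLLOW(S)={$,a,b}  FOLLOW(A)={$,a,b}  FOLLOW(B)={$,a,b}

FOLLOW(S) = ["$", "a", "b"]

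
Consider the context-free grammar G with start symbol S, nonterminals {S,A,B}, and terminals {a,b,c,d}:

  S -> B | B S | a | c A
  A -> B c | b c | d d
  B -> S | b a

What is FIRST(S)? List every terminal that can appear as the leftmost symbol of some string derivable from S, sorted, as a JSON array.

FIRST iteration:
round 1:
  A via A→b c: +{b}
  A via A→d d: +{d}
  B via B→b a: +{b}
  S via S→B: +{b}
  S via S→a: +{a}
  S via S→c A: +{c}
  FIRST[S]={a,b,c}  FIRST[A]={b,d}  FIRST[B]={b}
round 2:
  B via B→S: +{a,c}
  FIRST[S]={a,b,c}  FIRST[A]={b,d}  FIRST[B]={a,b,c}
round 3:
  A via A→B c: +{a,c}
  FIRST[S]={a,b,c}  FIRST[A]={a,b,c,d}  FIRST[B]={a,b,c}
round 4: — fixpoint
  FIRST[S]={a,b,c}  FIRST[A]={a,b,c,d}  FIRST[B]={a,b,c}

FIRST(S) = ["a", "b", "c"]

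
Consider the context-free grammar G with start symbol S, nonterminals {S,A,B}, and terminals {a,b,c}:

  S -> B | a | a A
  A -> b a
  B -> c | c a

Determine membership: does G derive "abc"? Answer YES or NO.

CNF form of G:
  S -> T1 A | T2 T1 | a | c
  A -> T0 T1
  B -> T2 T1 | c
  T0 -> b
  T1 -> a
  T2 -> c

Fill CYK table bottom-up:
  T[0,0] 'a' = {S,T1}  orig:{S}
  T[1,1] 'b' = {T0}  orig:{}
  T[2,2] 'c' = {B,S,T2}  orig:{B,S}
  T[0,1] 'ab' = ∅
  T[1,2] 'bc' = ∅
  T[0,2] 'abc' = ∅

S ∉ T[0,2] ⇒ NO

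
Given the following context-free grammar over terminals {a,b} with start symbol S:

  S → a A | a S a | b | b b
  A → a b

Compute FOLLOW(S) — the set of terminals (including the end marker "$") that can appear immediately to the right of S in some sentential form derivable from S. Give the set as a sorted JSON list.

FIRST sets, iterate to fixpoint:
[1]
  A via A→a b: +{a}
  S via S→a A: +{a}
  S via S→b: +{b}
  S: {a,b}  A: {a}
[2] — fixpoint
  S: {a,b}  A: {a}

Compute FOLLOW by fixpoint:
initialize: $ ∈ FOLLOW(S)
pass 1:
  S→a A: FOLLOW(A) ⊇ FOLLOW(S) ⊇ {$}; new: +{$}
  S→a S a: FOLLOW(S) ⊇ FIRST(a) = {a}; new: +{a}
  FOLLOW[S]={$,a}  FOLLOW[A]={$}
pass 2:
  S→a A: FOLLOW(A) ⊇ FOLLOW(S) ⊇ {$,a}; new: +{a}
  FOLLOW[S]={$,a}  FOLLOW[A]={$,a}
pass 3: done
  FOLLOW[S]={$,a}  FOLLOW[A]={$,a}

FOLLOW(S) = ["$", "a"]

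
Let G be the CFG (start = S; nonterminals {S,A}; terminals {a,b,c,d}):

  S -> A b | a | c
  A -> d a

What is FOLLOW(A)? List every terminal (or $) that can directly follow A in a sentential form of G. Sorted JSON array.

FIRST iteration:
round 1:
  A via A→d a: +{d}
  S via S→A b: +{d}
  S via S→a: +{a}
  S via S→c: +{c}
  FIRST(S)={a,c,d}  FIRST(A)={d}
round 2: (no change)
  FIRST(S)={a,c,d}  FIRST(A)={d}

Compute FOLLOW by fixpoint:
initialize: $ ∈ FOLLOW(S)
[1]
  S→A b: FOLLOW(A) ⊇ FIRST(b) = {b}; new: +{b}
  S: {$}  A: {b}
[2] done
  S: {$}  A: {b}

FOLLOW(A) = ["b"]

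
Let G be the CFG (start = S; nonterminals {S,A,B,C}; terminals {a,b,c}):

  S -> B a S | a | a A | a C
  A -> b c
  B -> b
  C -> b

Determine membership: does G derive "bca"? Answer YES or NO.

CNF form of G:
  S -> B X3 | T2 A | T2 C | a
  A -> T0 T1
  B -> b
  C -> b
  T0 -> b
  T1 -> c
  T2 -> a
  X3 -> T2 S

CYK fill:
  cell(0,0) b: {B,C,T0}  orig:{B,C}
  cell(1,1) c: {T1}  orig:{}
  cell(2,2) a: {S,T2}  orig:{S}
  cell(0,1) bc: {A}
  cell(1,2) ca: ∅
  cell(0,2) bca: ∅

S ∉ T[0,2] ⇒ NO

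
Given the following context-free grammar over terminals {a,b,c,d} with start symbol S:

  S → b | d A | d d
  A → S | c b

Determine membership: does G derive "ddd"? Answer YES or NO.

CNF form of G:
  S -> T2 A | T2 T2 | b
  A -> T0 T1 | T2 A | T2 T2 | b
  T0 -> c
  T1 -> b
  T2 -> d

CYK table (by increasing span):
  T[0,0] 'd' = {T2}  orig:{}
  T[1,1] 'd' = {T2}  orig:{}
  T[2,2] 'd' = {T2}  orig:{}
  T[0,1] 'dd' = {A,S}
  T[1,2] 'dd' = {A,S}
  T[0,2] 'ddd' = {A,S}

S ∈ T[0,2] ⇒ YES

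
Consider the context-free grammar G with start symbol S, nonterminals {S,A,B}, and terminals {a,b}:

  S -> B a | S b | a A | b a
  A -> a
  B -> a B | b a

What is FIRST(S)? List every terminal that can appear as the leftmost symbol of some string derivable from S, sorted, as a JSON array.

FIRST iteration:
pass 1:
  A via A→a: +{a}
  B via B→a B: +{a}
  B via B→b a: +{b}
  S via S→B a: +{a,b}
  FIRST[S]={a,b}  FIRST[A]={a}  FIRST[B]={a,b}
pass 2: (no change)
  FIRST[S]={a,b}  FIRST[A]={a}  FIRST[B]={a,b}

FIRST(S) = ["a", "b"]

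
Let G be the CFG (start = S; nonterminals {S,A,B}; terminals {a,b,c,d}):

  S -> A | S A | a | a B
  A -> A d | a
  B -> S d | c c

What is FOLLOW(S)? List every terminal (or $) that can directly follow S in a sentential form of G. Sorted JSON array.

FIRST iteration:
pass 1:
  A via A→a: +{a}
  B via B→c c: +{c}
  S via S→A: +{a}
  FIRST(S)={a}  FIRST(A)={a}  FIRST(B)={c}
pass 2:
  B via B→S d: +{a}
  FIRST(S)={a}  FIRST(A)={a}  FIRST(B)={a,c}
pass 3: (no change)
  FIRST(S)={a}  FIRST(A)={a}  FIRST(B)={a,c}

FOLLOW iteration:
FOLLOW(S) := {$}
pass 1:
  A→A d: FOLLOW(A) ⊇ FIRST(d) = {d}; new: +{d}
  B→S d: FOLLOW(S) ⊇ FIRST(d) = {d}; new: +{d}
  S→A: FOLLOW(A) ⊇ FOLLOW(S) ⊇ {$,d}; new: +{$}
  S→S A: FOLLOW(S) ⊇ FIRST(A) = {a}; new: +{a}
  S→S A: FOLLOW(A) ⊇ FOLLOW(S) ⊇ {$,a,d}; new: +{a}
  S→a B: FOLLOW(B) ⊇ FOLLOW(S) ⊇ {$,a,d}; new: +{$,a,d}
  FOLLOW(S)={$,a,d}  FOLLOW(A)={$,a,d}  FOLLOW(B)={$,a,d}
pass 2: — fixpoint
  FOLLOW(S)={$,a,d}  FOLLOW(A)={$,a,d}  FOLLOW(B)={$,a,d}

FOLLOW(S) = ["$", "a", "d"]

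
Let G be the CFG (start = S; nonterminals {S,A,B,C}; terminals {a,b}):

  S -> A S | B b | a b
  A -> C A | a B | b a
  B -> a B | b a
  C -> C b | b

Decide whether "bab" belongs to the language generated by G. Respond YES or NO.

CNF form of G:
  S -> A S | B T1 | T0 T1
  A -> C A | T0 B | T1 T0
  B -> T0 B | T1 T0
  C -> C T1 | b
  T0 -> a
  T1 -> b

CYK fill:
  [0..0]={C,T1}  "b"  orig:{C}
  [1..1]={T0}  "a"  orig:{}
  [2..2]={C,T1}  "b"  orig:{C}
  [0..1]={A,B}  "ba"
  [1..2]={S}  "ab"
  [0..2]={S}  "bab"

S ∈ T[0,2] ⇒ YES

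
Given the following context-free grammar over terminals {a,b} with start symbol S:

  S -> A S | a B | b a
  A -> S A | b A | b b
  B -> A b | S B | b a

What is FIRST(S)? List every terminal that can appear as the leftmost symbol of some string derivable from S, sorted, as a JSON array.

FIRST iteration:
pass 1:
  A via A→b A: +{b}
  B via B→A b: +{b}
  S via S→A S: +{b}
  S via S→a B: +{a}
  FIRST[S]={a,b}  FIRST[A]={b}  FIRST[B]={b}
pass 2:
  A via A→S A: +{a}
  B via B→A b: +{a}
  FIRST[S]={a,b}  FIRST[A]={a,b}  FIRST[B]={a,b}
pass 3: (no change)
  FIRST[S]={a,b}  FIRST[A]={a,b}  FIRST[B]={a,b}

FIRST(S) = ["a", "b"]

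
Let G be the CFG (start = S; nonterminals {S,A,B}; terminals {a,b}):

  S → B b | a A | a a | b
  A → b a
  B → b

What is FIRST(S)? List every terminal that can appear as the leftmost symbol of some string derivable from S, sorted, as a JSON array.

Compute FIRST by fixpoint:
iter 1:
  A via A→b a: +{b}
  B via B→b: +{b}
  S via S→B b: +{b}
  S via S→a A: +{a}
  FIRST[S]={a,b}  FIRST[A]={b}  FIRST[B]={b}
iter 2: — fixpoint
  FIRST[S]={a,b}  FIRST[A]={b}  FIRST[B]={b}

FIRST(S) = ["a", "b"]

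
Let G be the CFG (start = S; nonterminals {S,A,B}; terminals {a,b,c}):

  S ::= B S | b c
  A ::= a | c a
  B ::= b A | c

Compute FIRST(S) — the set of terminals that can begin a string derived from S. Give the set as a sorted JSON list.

Compute FIRST by fixpoint:
pass 1:
  A via A→a: +{a}
  A via A→c a: +{c}
  B via B→b A: +{b}
  B via B→c: +{c}
  S via S→B S: +{b,c}
  FIRST(S)={b,c}  FIRST(A)={a,c}  FIRST(B)={b,c}
pass 2: (no change)
  FIRST(S)={b,c}  FIRST(A)={a,c}  FIRST(B)={b,c}

FIRST(S) = ["b", "c"]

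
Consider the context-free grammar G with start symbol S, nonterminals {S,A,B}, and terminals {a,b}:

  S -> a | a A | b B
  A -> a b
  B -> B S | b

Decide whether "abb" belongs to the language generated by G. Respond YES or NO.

CNF form of G:
  S -> T0 A | T1 B | a
  A -> T0 T1
  B -> B S | b
  T0 -> a
  T1 -> b

Fill CYK table bottom-up:
  [0..0]={S,T0}  "a"  orig:{S}
  [1..1]={B,T1}  "b"  orig:{B}
  [2..2]={B,T1}  "b"  orig:{B}
  [0..1]={A}  "ab"
  [1..2]={S}  "bb"
  [0..2]=∅  "abb"

S ∉ T[0,2] ⇒ NO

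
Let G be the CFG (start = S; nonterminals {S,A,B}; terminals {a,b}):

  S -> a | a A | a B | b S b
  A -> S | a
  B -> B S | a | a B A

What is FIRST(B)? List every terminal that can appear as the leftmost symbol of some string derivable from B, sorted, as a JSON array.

FIRST sets, iterate to fixpoint:
[1]
  A via A→a: +{a}
  B via B→a: +{a}
  S via S→a: +{a}
  S via S→b S b: +{b}
  FIRST[S]={a,b}  FIRST[A]={a}  FIRST[B]={a}
[2]
  A via A→S: +{b}
  FIRST[S]={a,b}  FIRST[A]={a,b}  FIRST[B]={a}
[3] — fixpoint
  FIRST[S]={a,b}  FIRST[A]={a,b}  FIRST[B]={a}

FIRST(B) = ["a"]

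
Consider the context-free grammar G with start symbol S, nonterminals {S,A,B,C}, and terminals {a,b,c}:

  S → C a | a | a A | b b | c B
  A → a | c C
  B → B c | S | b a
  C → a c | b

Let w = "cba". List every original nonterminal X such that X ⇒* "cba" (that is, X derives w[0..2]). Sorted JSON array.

Convert to CNF:
  S -> C T1 | T0 B | T1 A | T2 T2 | a
  A -> T0 C | a
  B -> B T0 | C T1 | T0 B | T1 A | T2 T1 | T2 T2 | a
  C -> T1 T0 | b
  T0 -> c
  T1 -> a
  T2 -> b

Fill CYK table bottom-up, restricted to cells inside w[0..2]:
  T[0,0] 'c' = {T0}  orig:{}
  T[1,1] 'b' = {C,T2}  orig:{C}
  T[2,2] 'a' = {A,B,S,T1}  orig:{A,B,S}
  T[0,1] 'cb' = {A}
  T[1,2] 'ba' = {B,S}
  T[0,2] 'cba' = {B,S}

Original NTs in T[0,2] deriving "cba": ["B", "S"]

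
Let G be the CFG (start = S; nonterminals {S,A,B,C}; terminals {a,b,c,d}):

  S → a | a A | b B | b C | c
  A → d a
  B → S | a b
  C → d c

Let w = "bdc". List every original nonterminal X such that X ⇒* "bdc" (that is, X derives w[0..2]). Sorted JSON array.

CNF form of G:
  S -> T1 A | T2 B | T2 C | a | c
  A -> T0 T1
  B -> T1 A | T1 T2 | T2 B | T2 C | a | c
  C -> T0 T3
  T0 -> d
  T1 -> a
  T2 -> b
  T3 -> c

Fill CYK table bottom-up (cells [i..j] with 0 ≤ i ≤ j ≤ 2 only):
  cell(0,0) b: {T2}  orig:{}
  cell(1,1) d: {T0}  orig:{}
  cell(2,2) c: {B,S,T3}  orig:{B,S}
  cell(0,1) bd: ∅
  cell(1,2) dc: {C}
  cell(0,2) bdc: {B,S}

Original NTs in T[0,2] deriving "bdc": ["B", "S"]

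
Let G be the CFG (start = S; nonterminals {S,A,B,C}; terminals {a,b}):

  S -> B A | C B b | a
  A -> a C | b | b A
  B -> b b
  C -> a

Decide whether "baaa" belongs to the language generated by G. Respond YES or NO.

CNF form of G:
  S -> B A | C X2 | a
  A -> T0 C | T1 A | b
  B -> T1 T1
  C -> a
  T0 -> a
  T1 -> b
  X2 -> B T1

Fill CYK table bottom-up:
  cell(0,0) b: {A,T1}  orig:{A}
  cell(1,1) a: {C,S,T0}  orig:{C,S}
  cell(2,2) a: {C,S,T0}  orig:{C,S}
  cell(3,3) a: {C,S,T0}  orig:{C,S}
  cell(0,1) ba: ∅
  cell(1,2) aa: {A}
  cell(2,3) aa: {A}
  cell(0,2) baa: {A}
  cell(1,3) aaa: ∅
  cell(0,3) baaa: ∅

S ∉ T[0,3] ⇒ NO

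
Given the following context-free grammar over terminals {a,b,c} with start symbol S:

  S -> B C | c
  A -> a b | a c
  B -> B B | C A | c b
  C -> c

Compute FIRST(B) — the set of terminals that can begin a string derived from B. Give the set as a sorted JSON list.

Compute FIRST by fixpoint:
iter 1:
  A via A→a b: +{a}
  B via B→c b: +{c}
  C via C→c: +{c}
  S via S→B C: +{c}
  FIRST(S)={c}  FIRST(A)={a}  FIRST(B)={c}  FIRST(C)={c}
iter 2: done
  FIRST(S)={c}  FIRST(A)={a}  FIRST(B)={c}  FIRST(C)={c}

FIRST(B) = ["c"]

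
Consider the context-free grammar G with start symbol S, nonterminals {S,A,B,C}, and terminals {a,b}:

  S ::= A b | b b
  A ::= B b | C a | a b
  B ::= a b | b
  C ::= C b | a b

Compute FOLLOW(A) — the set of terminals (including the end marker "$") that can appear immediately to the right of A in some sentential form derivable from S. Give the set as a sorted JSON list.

Compute FIRST by fixpoint:
pass 1:
  A via A→a b: +{a}
  B via B→a b: +{a}
  B via B→b: +{b}
  C via C→a b: +{a}
  S via S→A b: +{a}
  S via S→b b: +{b}
  FIRST(S)={a,b}  FIRST(A)={a}  FIRST(B)={a,b}  FIRST(C)={a}
pass 2:
  A via A→B b: +{b}
  FIRST(S)={a,b}  FIRST(A)={a,b}  FIRST(B)={a,b}  FIRST(C)={a}
pass 3: (no change)
  FIRST(S)={a,b}  FIRST(A)={a,b}  FIRST(B)={a,b}  FIRST(C)={a}

Compute FOLLOW by fixpoint:
initialize: $ ∈ FOLLOW(S)
iter 1:
  A→B b: FOLLOW(B) ⊇ FIRST(b) = {b}; new: +{b}
  A→C a: FOLLOW(C) ⊇ FIRST(a) = {a}; new: +{a}
  C→C b: FOLLOW(C) ⊇ FIRST(b) = {b}; new: +{b}
  S→A b: FOLLOW(A) ⊇ FIRST(b) = {b}; new: +{b}
  S: {$}  A: {b}  B: {b}  C: {a,b}
iter 2: done
  S: {$}  A: {b}  B: {b}  C: {a,b}

FOLLOW(A) = ["b"]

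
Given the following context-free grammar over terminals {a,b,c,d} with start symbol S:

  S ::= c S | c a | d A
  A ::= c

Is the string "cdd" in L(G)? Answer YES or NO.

Convert to CNF:
  S -> T0 S | T0 T1 | T2 A
  A -> c
  T0 -> c
  T1 -> a
  T2 -> d

Fill CYK table bottom-up:
  cell(0,0) c: {A,T0}  orig:{A}
  cell(1,1) d: {T2}  orig:{}
  cell(2,2) d: {T2}  orig:{}
  cell(0,1) cd: ∅
  cell(1,2) dd: ∅
  cell(0,2) cdd: ∅

S ∉ T[0,2] ⇒ NO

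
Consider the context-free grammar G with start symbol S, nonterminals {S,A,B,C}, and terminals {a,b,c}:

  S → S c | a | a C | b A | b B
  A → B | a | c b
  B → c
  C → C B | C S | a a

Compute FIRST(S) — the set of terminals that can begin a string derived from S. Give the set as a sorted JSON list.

FIRST iteration:
pass 1:
  A via A→a: +{a}
  A via A→c b: +{c}
  B via B→c: +{c}
  C via C→a a: +{a}
  S via S→a: +{a}
  S via S→b A: +{b}
  FIRST(S)={a,b}  FIRST(A)={a,c}  FIRST(B)={c}  FIRST(C)={a}
pass 2: — fixpoint
  FIRST(S)={a,b}  FIRST(A)={a,c}  FIRST(B)={c}  FIRST(C)={a}

FIRST(S) = ["a", "b"]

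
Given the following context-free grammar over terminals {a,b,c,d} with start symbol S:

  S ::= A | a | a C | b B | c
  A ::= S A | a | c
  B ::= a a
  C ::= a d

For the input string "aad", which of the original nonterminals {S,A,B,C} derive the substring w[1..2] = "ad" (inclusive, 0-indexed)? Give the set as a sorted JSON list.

CNF form of G:
  S -> S A | T0 C | T2 B | a | c
  A -> S A | a | c
  B -> T0 T0
  C -> T0 T1
  T0 -> a
  T1 -> d
  T2 -> b

Fill CYK table bottom-up, restricted to cells inside w[1..2]:
  T[1,1] 'a' = {A,S,T0}  orig:{A,S}
  T[2,2] 'd' = {T1}  orig:{}
  T[1,2] 'ad' = {C}

Original NTs in T[1,2] deriving "ad": ["C"]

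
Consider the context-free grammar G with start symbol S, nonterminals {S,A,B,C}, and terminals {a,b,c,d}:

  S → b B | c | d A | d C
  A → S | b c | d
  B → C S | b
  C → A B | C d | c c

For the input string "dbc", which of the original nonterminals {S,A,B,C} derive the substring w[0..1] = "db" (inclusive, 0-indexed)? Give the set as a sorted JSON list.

CNF form of G:
  S -> T0 B | T2 A | T2 C | c
  A -> T0 B | T0 T1 | T2 A | T2 C | c | d
  B -> C S | b
  C -> A B | C T2 | T1 T1
  T0 -> b
  T1 -> c
  T2 -> d

CYK table (by increasing span) — only the sub-triangle for w[0..1]:
  [0..0]={A,T2}  "d"  orig:{A}
  [1..1]={B,T0}  "b"  orig:{B}
  [0..1]={C}  "db"

Original NTs in T[0,1] deriving "db": ["C"]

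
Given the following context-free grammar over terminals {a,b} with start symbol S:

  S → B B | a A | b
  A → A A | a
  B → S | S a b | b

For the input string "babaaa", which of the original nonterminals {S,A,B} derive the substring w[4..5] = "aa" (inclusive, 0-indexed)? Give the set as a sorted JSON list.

CNF form of G:
  S -> B B | T0 A | b
  A -> A A | a
  B -> B B | S X2 | T0 A | b
  T0 -> a
  T1 -> b
  X2 -> T0 T1

CYK fill (cells [i..j] with 4 ≤ i ≤ j ≤ 5 only):
  T[4,4] 'a' = {A,T0}  orig:{A}
  T[5,5] 'a' = {A,T0}  orig:{A}
  T[4,5] 'aa' = {A,B,S}

Original NTs in T[4,5] deriving "aa": ["A", "B", "S"]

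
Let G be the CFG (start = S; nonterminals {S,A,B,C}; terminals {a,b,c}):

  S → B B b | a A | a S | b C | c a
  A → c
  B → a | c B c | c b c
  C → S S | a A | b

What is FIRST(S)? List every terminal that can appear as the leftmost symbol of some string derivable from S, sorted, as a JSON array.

Compute FIRST by fixpoint:
round 1:
  A via A→c: +{c}
  B via B→a: +{a}
  B via B→c B c: +{c}
  C via C→a A: +{a}
  C via C→b: +{b}
  S via S→B B b: +{a,c}
  S via S→b C: +{b}
  FIRST(S)={a,b,c}  FIRST(A)={c}  FIRST(B)={a,c}  FIRST(C)={a,b}
round 2:
  C via C→S S: +{c}
  FIRST(S)={a,b,c}  FIRST(A)={c}  FIRST(B)={a,c}  FIRST(C)={a,b,c}
round 3: (stable)
  FIRST(S)={a,b,c}  FIRST(A)={c}  FIRST(B)={a,c}  FIRST(C)={a,b,c}

FIRST(S) = ["a", "b", "c"]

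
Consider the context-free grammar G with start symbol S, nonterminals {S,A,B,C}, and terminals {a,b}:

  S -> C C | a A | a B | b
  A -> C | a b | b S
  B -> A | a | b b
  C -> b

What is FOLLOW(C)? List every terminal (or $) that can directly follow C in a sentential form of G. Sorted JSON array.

Compute FIRST by fixpoint:
iter 1:
  A via A→a b: +{a}
  A via A→b S: +{b}
  B via B→A: +{a,b}
  C via C→b: +{b}
  S via S→C C: +{b}
  S via S→a A: +{a}
  FIRST(S)={a,b}  FIRST(A)={a,b}  FIRST(B)={a,b}  FIRST(C)={b}
iter 2: done
  FIRST(S)={a,b}  FIRST(A)={a,b}  FIRST(B)={a,b}  FIRST(C)={b}

Compute FOLLOW by fixpoint:
initialize: $ ∈ FOLLOW(S)
pass 1:
  S→C C: FOLLOW(C) ⊇ FIRST(C) = {b}; new: +{b}
  S→C C: FOLLOW(C) ⊇ FOLLOW(S) ⊇ {$}; new: +{$}
  S→a A: FOLLOW(A) ⊇ FOLLOW(S) ⊇ {$}; new: +{$}
  S→a B: FOLLOW(B) ⊇ FOLLOW(S) ⊇ {$}; new: +{$}
  FOLLOW[S]={$}  FOLLOW[A]={$}  FOLLOW[B]={$}  FOLLOW[C]={$,b}
pass 2: (stable)
  FOLLOW[S]={$}  FOLLOW[A]={$}  FOLLOW[B]={$}  FOLLOW[C]={$,b}

FOLLOW(C) = ["$", "b"]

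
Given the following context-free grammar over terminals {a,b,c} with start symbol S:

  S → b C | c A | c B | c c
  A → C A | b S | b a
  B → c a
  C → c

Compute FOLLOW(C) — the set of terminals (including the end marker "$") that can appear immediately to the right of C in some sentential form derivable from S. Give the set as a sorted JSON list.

Compute FIRST by fixpoint:
round 1:
  A via A→b S: +{b}
  B via B→c a: +{c}
  C via C→c: +{c}
  S via S→b C: +{b}
  S via S→c A: +{c}
  FIRST(S)={b,c}  FIRST(A)={b}  FIRST(B)={c}  FIRST(C)={c}
round 2:
  A via A→C A: +{c}
  FIRST(S)={b,c}  FIRST(A)={b,c}  FIRST(B)={c}  FIRST(C)={c}
round 3: (no change)
  FIRST(S)={b,c}  FIRST(A)={b,c}  FIRST(B)={c}  FIRST(C)={c}

Compute FOLLOW by fixpoint:
seed FOLLOW(S) with $
[1]
  A→C A: FOLLOW(C) ⊇ FIRST(A) = {b,c}; new: +{b,c}
  S→b C: FOLLOW(C) ⊇ FOLLOW(S) ⊇ {$}; new: +{$}
  S→c A: FOLLOW(A) ⊇ FOLLOW(S) ⊇ {$}; new: +{$}
  S→c B: FOLLOW(B) ⊇ FOLLOW(S) ⊇ {$}; new: +{$}
  S: {$}  A: {$}  B: {$}  C: {$,b,c}
[2] — fixpoint
  S: {$}  A: {$}  B: {$}  C: {$,b,c}

FOLLOW(C) = ["$", "b", "c"]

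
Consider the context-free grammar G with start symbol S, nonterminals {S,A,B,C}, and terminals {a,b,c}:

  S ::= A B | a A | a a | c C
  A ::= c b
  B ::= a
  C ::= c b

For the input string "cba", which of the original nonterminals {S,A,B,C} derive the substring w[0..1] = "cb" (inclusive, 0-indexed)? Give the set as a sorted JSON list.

CNF form of G:
  S -> A B | T0 C | T2 A | T2 T2
  A -> T0 T1
  B -> a
  C -> T0 T1
  T0 -> c
  T1 -> b
  T2 -> a

CYK fill, restricted to cells inside w[0..1]:
  T[0,0] 'c' = {T0}  orig:{}
  T[1,1] 'b' = {T1}  orig:{}
  T[0,1] 'cb' = {A,C}

Original NTs in T[0,1] deriving "cb": ["A", "C"]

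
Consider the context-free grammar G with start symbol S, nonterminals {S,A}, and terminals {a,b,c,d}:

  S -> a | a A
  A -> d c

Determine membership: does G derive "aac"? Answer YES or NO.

CNF form of G:
  S -> T2 A | a
  A -> T0 T1
  T0 -> d
  T1 -> c
  T2 -> a

CYK fill:
  cell(0,0) a: {S,T2}  orig:{S}
  cell(1,1) a: {S,T2}  orig:{S}
  cell(2,2) c: {T1}  orig:{}
  cell(0,1) aa: ∅
  cell(1,2) ac: ∅
  cell(0,2) aac: ∅

S ∉ T[0,2] ⇒ NO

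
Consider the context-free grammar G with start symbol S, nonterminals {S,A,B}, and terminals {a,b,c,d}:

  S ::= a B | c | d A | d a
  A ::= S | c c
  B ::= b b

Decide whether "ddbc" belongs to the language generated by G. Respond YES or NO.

CNF form of G:
  S -> T0 B | T2 A | T2 T0 | c
  A -> T0 B | T1 T1 | T2 A | T2 T0 | c
  B -> T3 T3
  T0 -> a
  T1 -> c
  T2 -> d
  T3 -> b

Fill CYK table bottom-up:
  [0..0]={T2}  "d"  orig:{}
  [1..1]={T2}  "d"  orig:{}
  [2..2]={T3}  "b"  orig:{}
  [3..3]={A,S,T1}  "c"  orig:{A,S}
  [0..1]=∅  "dd"
  [1..2]=∅  "db"
  [2..3]=∅  "bc"
  [0..2]=∅  "ddb"
  [1..3]=∅  "dbc"
  [0..3]=∅  "ddbc"

S ∉ T[0,3] ⇒ NO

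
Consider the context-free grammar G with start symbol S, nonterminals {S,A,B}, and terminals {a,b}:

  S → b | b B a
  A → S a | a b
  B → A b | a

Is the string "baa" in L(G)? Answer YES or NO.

Convert to CNF:
  S -> T1 X2 | b
  A -> S T0 | T0 T1
  B -> A T1 | a
  T0 -> a
  T1 -> b
  X2 -> B T0

CYK fill:
  T[0,0] 'b' = {S,T1}  orig:{S}
  T[1,1] 'a' = {B,T0}  orig:{B}
  T[2,2] 'a' = {B,T0}  orig:{B}
  T[0,1] 'ba' = {A}
  T[1,2] 'aa' = {X2}  orig:{}
  T[0,2] 'baa' = {S}

S ∈ T[0,2] ⇒ YES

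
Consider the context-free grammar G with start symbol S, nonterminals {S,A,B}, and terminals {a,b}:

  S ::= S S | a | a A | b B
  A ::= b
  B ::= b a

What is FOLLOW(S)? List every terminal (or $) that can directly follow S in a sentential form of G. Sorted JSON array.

FIRST iteration:
pass 1:
  A via A→b: +{b}
  B via B→b a: +{b}
  S via S→a: +{a}
  S via S→b B: +{b}
  FIRST[S]={a,b}  FIRST[A]={b}  FIRST[B]={b}
pass 2: done
  FIRST[S]={a,b}  FIRST[A]={b}  FIRST[B]={b}

FOLLOW sets:
seed FOLLOW(S) with $
[1]
  S→S S: FOLLOW(S) ⊇ FIRST(S) = {a,b}; new: +{a,b}
  S→a A: FOLLOW(A) ⊇ FOLLOW(S) ⊇ {$,a,b}; new: +{$,a,b}
  S→b B: FOLLOW(B) ⊇ FOLLOW(S) ⊇ {$,a,b}; new: +{$,a,b}
  FOLLOW[S]={$,a,b}  FOLLOW[A]={$,a,b}  FOLLOW[B]={$,a,b}
[2] done
  FOLLOW[S]={$,a,b}  FOLLOW[A]={$,a,b}  FOLLOW[B]={$,a,b}

FOLLOW(S) = ["$", "a", "b"]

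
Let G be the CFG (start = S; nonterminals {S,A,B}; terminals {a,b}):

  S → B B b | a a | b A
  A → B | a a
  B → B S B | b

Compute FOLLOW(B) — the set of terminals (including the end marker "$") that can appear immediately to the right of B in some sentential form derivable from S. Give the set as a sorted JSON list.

Compute FIRST by fixpoint:
[1]
  A via A→a a: +{a}
  B via B→b: +{b}
  S via S→B B b: +{b}
  S via S→a a: +{a}
  S: {a,b}  A: {a}  B: {b}
[2]
  A via A→B: +{b}
  S: {a,b}  A: {a,b}  B: {b}
[3] (stable)
  S: {a,b}  A: {a,b}  B: {b}

FOLLOW iteration:
seed FOLLOW(S) with $
iter 1:
  B→B S B: FOLLOW(B) ⊇ FIRST(S) = {a,b}; new: +{a,b}
  B→B S B: FOLLOW(S) ⊇ FIRST(B) = {b}; new: +{b}
  S→b A: FOLLOW(A) ⊇ FOLLOW(S) ⊇ {$,b}; new: +{$,b}
  FOLLOW(S)={$,b}  FOLLOW(A)={$,b}  FOLLOW(B)={a,b}
iter 2:
  A→B: FOLLOW(B) ⊇ FOLLOW(A) ⊇ {$,b}; new: +{$}
  FOLLOW(S)={$,b}  FOLLOW(A)={$,b}  FOLLOW(B)={$,a,b}
iter 3: (stable)
  FOLLOW(S)={$,b}  FOLLOW(A)={$,b}  FOLLOW(B)={$,a,b}

FOLLOW(B) = ["$", "a", "b"]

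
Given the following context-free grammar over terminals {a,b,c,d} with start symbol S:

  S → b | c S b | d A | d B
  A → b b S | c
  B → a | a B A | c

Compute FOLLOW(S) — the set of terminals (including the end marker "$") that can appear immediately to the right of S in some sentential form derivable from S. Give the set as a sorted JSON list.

FIRST sets, iterate to fixpoint:
pass 1:
  A via A→b b S: +{b}
  A via A→c: +{c}
  B via B→a: +{a}
  B via B→c: +{c}
  S via S→b: +{b}
  S via S→c S b: +{c}
  S via S→d A: +{d}
  FIRST(S)={b,c,d}  FIRST(A)={b,c}  FIRST(B)={a,c}
pass 2: — fixpoint
  FIRST(S)={b,c,d}  FIRST(A)={b,c}  FIRST(B)={a,c}

Compute FOLLOW by fixpoint:
FOLLOW(S) := {$}
iter 1:
  B→a B A: FOLLOW(B) ⊇ FIRST(A) = {b,c}; new: +{b,c}
  B→a B A: FOLLOW(A) ⊇ FOLLOW(B) ⊇ {b,c}; new: +{b,c}
  S→c S b: FOLLOW(S) ⊇ FIRST(b) = {b}; new: +{b}
  S→d A: FOLLOW(A) ⊇ FOLLOW(S) ⊇ {$,b}; new: +{$}
  S→d B: FOLLOW(B) ⊇ FOLLOW(S) ⊇ {$,b}; new: +{$}
  FOLLOW(S)={$,b}  FOLLOW(A)={$,b,c}  FOLLOW(B)={$,b,c}
iter 2:
  A→b b S: FOLLOW(S) ⊇ FOLLOW(A) ⊇ {$,b,c}; new: +{c}
  FOLLOW(S)={$,b,c}  FOLLOW(A)={$,b,c}  FOLLOW(B)={$,b,c}
iter 3: (stable)
  FOLLOW(S)={$,b,c}  FOLLOW(A)={$,b,c}  FOLLOW(B)={$,b,c}

FOLLOW(S) = ["$", "b", "c"]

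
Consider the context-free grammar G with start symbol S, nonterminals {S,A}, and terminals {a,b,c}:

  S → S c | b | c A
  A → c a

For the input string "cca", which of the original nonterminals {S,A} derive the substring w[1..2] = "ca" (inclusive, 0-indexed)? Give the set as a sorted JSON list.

Convert to CNF:
  S -> S T0 | T0 A | b
  A -> T0 T1
  T0 -> c
  T1 -> a

CYK table (by increasing span), restricted to cells inside w[1..2]:
  T[1,1] 'c' = {T0}  orig:{}
  T[2,2] 'a' = {T1}  orig:{}
  T[1,2] 'ca' = {A}

Original NTs in T[1,2] deriving "ca": ["A"]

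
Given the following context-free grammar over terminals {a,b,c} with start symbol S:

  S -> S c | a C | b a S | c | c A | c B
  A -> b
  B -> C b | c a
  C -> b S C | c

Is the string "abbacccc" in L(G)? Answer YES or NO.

Convert to CNF:
  S -> S T1 | T0 X4 | T1 A | T1 B | T2 C | c
  A -> b
  B -> C T0 | T1 T2
  C -> T0 X3 | c
  T0 -> b
  T1 -> c
  T2 -> a
  X3 -> S C
  X4 -> T2 S

CYK table (by increasing span):
  cell(0,0) a: {T2}  orig:{}
  cell(1,1) b: {A,T0}  orig:{A}
  cell(2,2) b: {A,T0}  orig:{A}
  cell(3,3) a: {T2}  orig:{}
  cell(4,4) c: {C,S,T1}  orig:{C,S}
  cell(5,5) c: {C,S,T1}  orig:{C,S}
  cell(6,6) c: {C,S,T1}  orig:{C,S}
  cell(7,7) c: {C,S,T1}  orig:{C,S}
  cell(0,1) ab: ∅
  cell(1,2) bb: ∅
  cell(2,3) ba: ∅
  cell(3,4) ac: {S,X4}  orig:{S}
  cell(4,5) cc: {S,X3}  orig:{S}
  cell(5,6) cc: {S,X3}  orig:{S}
  cell(6,7) cc: {S,X3}  orig:{S}
  cell(0,2) abb: ∅
  cell(1,3) bba: ∅
  cell(2,4) bac: {S}
  cell(3,5) acc: {S,X3,X4}  orig:{S}
  cell(4,6) ccc: {S,X3}  orig:{S}
  cell(5,7) ccc: {S,X3}  orig:{S}
  cell(0,3) abba: ∅
  cell(1,4) bbac: ∅
  cell(2,5) bacc: {C,S,X3}  orig:{C,S}
  cell(3,6) accc: {S,X3,X4}  orig:{S}
  cell(4,7) cccc: {S,X3}  orig:{S}
  cell(0,4) abbac: ∅
  cell(1,5) bbacc: {C}
  cell(2,6) baccc: {C,S,X3}  orig:{C,S}
  cell(3,7) acccc: {S,X3,X4}  orig:{S}
  cell(0,5) abbacc: {S}
  cell(1,6) bbaccc: {C}
  cell(2,7) bacccc: {C,S,X3}  orig:{C,S}
  cell(0,6) abbaccc: {S,X3}  orig:{S}
  cell(1,7) bbacccc: {C}
  cell(0,7) abbacccc: {S,X3}  orig:{S}

S ∈ T[0,7] ⇒ YES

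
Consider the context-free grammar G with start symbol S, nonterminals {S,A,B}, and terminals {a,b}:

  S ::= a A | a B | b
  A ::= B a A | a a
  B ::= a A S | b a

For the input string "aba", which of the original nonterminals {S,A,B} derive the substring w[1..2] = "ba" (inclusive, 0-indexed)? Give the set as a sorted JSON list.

CNF form of G:
  S -> T0 A | T0 B | b
  A -> B X2 | T0 T0
  B -> T0 X3 | T1 T0
  T0 -> a
  T1 -> b
  X2 -> T0 A
  X3 -> A S

Fill CYK table bottom-up (cells [i..j] with 1 ≤ i ≤ j ≤ 2 only):
  [1..1]={S,T1}  "b"  orig:{S}
  [2..2]={T0}  "a"  orig:{}
  [1..2]={B}  "ba"

Original NTs in T[1,2] deriving "ba": ["B"]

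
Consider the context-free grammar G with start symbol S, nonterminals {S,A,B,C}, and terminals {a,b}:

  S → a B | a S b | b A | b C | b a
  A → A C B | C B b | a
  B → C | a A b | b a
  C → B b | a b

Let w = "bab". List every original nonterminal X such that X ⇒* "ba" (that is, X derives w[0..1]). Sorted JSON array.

Convert to CNF:
  S -> T0 A | T0 C | T0 T1 | T1 B | T1 X5
  A -> A X2 | C X3 | a
  B -> B T0 | T0 T1 | T1 T0 | T1 X4
  C -> B T0 | T1 T0
  T0 -> b
  T1 -> a
  X2 -> C B
  X3 -> B T0
  X4 -> A T0
  X5 -> S T0

CYK fill (cells [i..j] with 0 ≤ i ≤ j ≤ 1 only):
  cell(0,0) b: {T0}  orig:{}
  cell(1,1) a: {A,T1}  orig:{A}
  cell(0,1) ba: {B,S}

Original NTs in T[0,1] deriving "ba": ["B", "S"]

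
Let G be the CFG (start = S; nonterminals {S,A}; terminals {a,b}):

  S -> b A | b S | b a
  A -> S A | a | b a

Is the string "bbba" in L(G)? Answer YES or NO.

Convert to CNF:
  S -> T0 A | T0 S | T0 T1
  A -> S A | T0 T1 | a
  T0 -> b
  T1 -> a

CYK table (by increasing span):
  [0..0]={T0}  "b"  orig:{}
  [1..1]={T0}  "b"  orig:{}
  [2..2]={T0}  "b"  orig:{}
  [3..3]={A,T1}  "a"  orig:{A}
  [0..1]=∅  "bb"
  [1..2]=∅  "bb"
  [2..3]={A,S}  "ba"
  [0..2]=∅  "bbb"
  [1..3]={S}  "bba"
  [0..3]={S}  "bbba"

S ∈ T[0,3] ⇒ YES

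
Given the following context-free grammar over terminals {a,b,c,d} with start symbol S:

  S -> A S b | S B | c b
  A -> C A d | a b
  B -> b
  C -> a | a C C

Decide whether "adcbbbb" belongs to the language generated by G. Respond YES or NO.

Convert to CNF:
  S -> A X6 | S B | T3 T2
  A -> C X4 | T1 T2
  B -> b
  C -> T1 X5 | a
  T0 -> d
  T1 -> a
  T2 -> b
  T3 -> c
  X4 -> A T0
  X5 -> C C
  X6 -> S T2

Fill CYK table bottom-up:
  T[0,0] 'a' = {C,T1}  orig:{C}
  T[1,1] 'd' = {T0}  orig:{}
  T[2,2] 'c' = {T3}  orig:{}
  T[3,3] 'b' = {B,T2}  orig:{B}
  T[4,4] 'b' = {B,T2}  orig:{B}
  T[5,5] 'b' = {B,T2}  orig:{B}
  T[6,6] 'b' = {B,T2}  orig:{B}
  T[0,1] 'ad' = ∅
  T[1,2] 'dc' = ∅
  T[2,3] 'cb' = {S}
  T[3,4] 'bb' = ∅
  T[4,5] 'bb' = ∅
  T[5,6] 'bb' = ∅
  T[0,2] 'adc' = ∅
  T[1,3] 'dcb' = ∅
  T[2,4] 'cbb' = {S,X6}  orig:{S}
  T[3,5] 'bbb' = ∅
  T[4,6] 'bbb' = ∅
  T[0,3] 'adcb' = ∅
  T[1,4] 'dcbb' = ∅
  T[2,5] 'cbbb' = {S,X6}  orig:{S}
  T[3,6] 'bbbb' = ∅
  T[0,4] 'adcbb' = ∅
  T[1,5] 'dcbbb' = ∅
  T[2,6] 'cbbbb' = {S,X6}  orig:{S}
  T[0,5] 'adcbbb' = ∅
  T[1,6] 'dcbbbb' = ∅
  T[0,6] 'adcbbbb' = ∅

S ∉ T[0,6] ⇒ NO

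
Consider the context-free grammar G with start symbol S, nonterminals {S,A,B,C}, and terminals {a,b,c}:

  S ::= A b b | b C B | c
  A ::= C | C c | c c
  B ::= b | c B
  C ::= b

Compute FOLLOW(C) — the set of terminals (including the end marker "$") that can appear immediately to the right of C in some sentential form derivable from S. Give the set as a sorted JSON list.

FIRST iteration:
pass 1:
  A via A→c c: +{c}
  B via B→b: +{b}
  B via B→c B: +{c}
  C via C→b: +{b}
  S via S→A b b: +{c}
  S via S→b C B: +{b}
  FIRST[S]={b,c}  FIRST[A]={c}  FIRST[B]={b,c}  FIRST[C]={b}
pass 2:
  A via A→C: +{b}
  FIRST[S]={b,c}  FIRST[A]={b,c}  FIRST[B]={b,c}  FIRST[C]={b}
pass 3: — fixpoint
  FIRST[S]={b,c}  FIRST[A]={b,c}  FIRST[B]={b,c}  FIRST[C]={b}

FOLLOW iteration:
FOLLOW(S) := {$}
[1]
  A→C c: FOLLOW(C) ⊇ FIRST(c) = {c}; new: +{c}
  S→A b b: FOLLOW(A) ⊇ FIRST(b) = {b}; new: +{b}
  S→b C B: FOLLOW(C) ⊇ FIRST(B) = {b,c}; new: +{b}
  S→b C B: FOLLOW(B) ⊇ FOLLOW(S) ⊇ {$}; new: +{$}
  FOLLOW[S]={$}  FOLLOW[A]={b}  FOLLOW[B]={$}  FOLLOW[C]={b,c}
[2] (stable)
  FOLLOW[S]={$}  FOLLOW[A]={b}  FOLLOW[B]={$}  FOLLOW[C]={b,c}

FOLLOW(C) = ["b", "c"]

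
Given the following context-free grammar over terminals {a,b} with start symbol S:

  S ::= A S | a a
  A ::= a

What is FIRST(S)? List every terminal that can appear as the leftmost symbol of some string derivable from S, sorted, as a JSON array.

FIRST iteration:
[1]
  A via A→a: +{a}
  S via S→A S: +{a}
  FIRST(S)={a}  FIRST(A)={a}
[2] — fixpoint
  FIRST(S)={a}  FIRST(A)={a}

FIRST(S) = ["a"]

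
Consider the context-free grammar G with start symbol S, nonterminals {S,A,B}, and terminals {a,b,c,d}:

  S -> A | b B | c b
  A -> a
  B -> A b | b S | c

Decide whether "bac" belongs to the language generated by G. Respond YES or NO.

Convert to CNF:
  S -> T0 B | T1 T0 | a
  A -> a
  B -> A T0 | T0 S | c
  T0 -> b
  T1 -> c

CYK fill:
  [0..0]={T0}  "b"  orig:{}
  [1..1]={A,S}  "a"
  [2..2]={B,T1}  "c"  orig:{B}
  [0..1]={B}  "ba"
  [1..2]=∅  "ac"
  [0..2]=∅  "bac"

S ∉ T[0,2] ⇒ NO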